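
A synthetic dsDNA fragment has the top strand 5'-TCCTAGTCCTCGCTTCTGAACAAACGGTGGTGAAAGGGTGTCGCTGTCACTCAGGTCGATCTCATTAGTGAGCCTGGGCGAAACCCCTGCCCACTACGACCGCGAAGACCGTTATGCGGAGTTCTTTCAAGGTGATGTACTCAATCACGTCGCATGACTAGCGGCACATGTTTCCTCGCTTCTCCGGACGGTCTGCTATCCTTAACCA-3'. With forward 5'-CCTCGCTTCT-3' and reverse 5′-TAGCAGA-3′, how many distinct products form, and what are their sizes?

Two products: 191 bp, 25 bp

The forward primer CCTCGCTTCT matches the top strand at positions 8–17, 174–183.
The reverse primer's reverse complement is TCTGCTA, matching at positions 192–198.
Each forward site pairs with the reverse site to give a product ending at position 198: sizes 191, 25 bp.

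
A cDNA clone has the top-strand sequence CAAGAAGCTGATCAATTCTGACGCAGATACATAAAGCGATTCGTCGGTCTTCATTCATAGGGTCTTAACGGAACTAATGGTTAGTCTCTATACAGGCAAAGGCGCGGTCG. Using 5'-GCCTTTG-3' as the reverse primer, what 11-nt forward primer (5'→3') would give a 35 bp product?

5'-CGGAACTAATG-3'

The reverse primer's reverse complement CAAAGGC matches the template at positions 97–103, so the product ends at position 103.
A 35 bp product then starts at position 103 − 35 + 1 = 69.
The forward primer is identical to the top strand there: CGGAACTAATG.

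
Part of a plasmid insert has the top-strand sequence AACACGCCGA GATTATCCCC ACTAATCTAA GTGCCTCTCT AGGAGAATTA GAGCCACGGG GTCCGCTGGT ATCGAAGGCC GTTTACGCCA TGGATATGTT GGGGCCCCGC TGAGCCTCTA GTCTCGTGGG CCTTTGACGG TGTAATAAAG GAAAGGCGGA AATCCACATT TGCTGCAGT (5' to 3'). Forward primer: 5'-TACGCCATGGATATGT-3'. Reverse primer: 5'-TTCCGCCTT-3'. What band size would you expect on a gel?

The forward primer matches the template at positions 84–99.
Reverse complement of the reverse primer: AAGGCGGAA. This occurs on the top strand at positions 153–161.
The product runs from position 84 to position 161, so its length is 161 − 84 + 1 = 78 bp.

78 bp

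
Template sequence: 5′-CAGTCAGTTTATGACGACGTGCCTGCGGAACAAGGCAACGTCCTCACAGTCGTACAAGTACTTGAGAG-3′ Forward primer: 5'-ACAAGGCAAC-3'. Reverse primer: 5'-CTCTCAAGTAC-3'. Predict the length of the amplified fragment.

39 bp

Forward primer ACAAGGCAAC is found on the top strand at positions 30–39.
The reverse primer's reverse complement is GTACTTGAGAG, which matches the template at positions 58–68.
Amplicon spans positions 30–68: 39 bp.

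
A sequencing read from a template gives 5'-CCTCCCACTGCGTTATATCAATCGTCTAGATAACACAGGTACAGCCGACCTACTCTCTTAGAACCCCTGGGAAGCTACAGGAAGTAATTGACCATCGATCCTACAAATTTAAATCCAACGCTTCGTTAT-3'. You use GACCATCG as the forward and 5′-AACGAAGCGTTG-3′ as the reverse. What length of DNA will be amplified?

38 bp

Scanning the template, GACCATCG occurs at positions 90–97; this primer anneals to the bottom strand there with its 3' end pointing downstream.
Taking the reverse complement of AACGAAGCGTTG gives CAACGCTTCGTT, found at positions 116–127 on the template; the primer anneals here to the top strand with its 3' end pointing upstream.
The product runs from position 90 to position 127, so its length is 127 − 90 + 1 = 38 bp.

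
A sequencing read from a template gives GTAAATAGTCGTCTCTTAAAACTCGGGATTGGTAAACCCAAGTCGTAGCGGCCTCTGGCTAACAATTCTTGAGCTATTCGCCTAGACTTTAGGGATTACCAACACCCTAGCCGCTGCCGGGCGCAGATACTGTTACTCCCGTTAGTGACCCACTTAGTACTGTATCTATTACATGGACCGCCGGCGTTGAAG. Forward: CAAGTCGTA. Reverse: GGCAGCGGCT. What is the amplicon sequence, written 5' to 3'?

Scanning the template, CAAGTCGTA occurs at positions 39–47; this primer anneals to the bottom strand there with its 3' end pointing downstream.
Taking the reverse complement of GGCAGCGGCT gives AGCCGCTGCC, found at positions 109–118 on the template; the primer anneals here to the top strand with its 3' end pointing upstream.
The product is the template from position 39 through 118 (80 bp).

5'-CAAGTCGTAGCGGCCTCTGGCTAACAATTCTTGAGCTATTCGCCTAGACTTTAGGGATTACCAACACCCTAGCCGCTGCC-3'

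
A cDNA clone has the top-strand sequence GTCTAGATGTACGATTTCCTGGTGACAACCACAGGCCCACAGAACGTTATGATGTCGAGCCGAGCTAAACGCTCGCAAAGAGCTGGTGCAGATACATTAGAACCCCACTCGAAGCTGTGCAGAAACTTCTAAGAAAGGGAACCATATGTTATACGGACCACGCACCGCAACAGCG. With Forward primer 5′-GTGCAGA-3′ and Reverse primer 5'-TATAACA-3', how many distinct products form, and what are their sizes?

The forward primer GTGCAGA matches the top strand at positions 86–92, 117–123.
The reverse primer's reverse complement is TGTTATA, matching at positions 147–153.
Each forward site pairs with the reverse site to give a product ending at position 153: sizes 68, 37 bp.

Two products: 68 bp, 37 bp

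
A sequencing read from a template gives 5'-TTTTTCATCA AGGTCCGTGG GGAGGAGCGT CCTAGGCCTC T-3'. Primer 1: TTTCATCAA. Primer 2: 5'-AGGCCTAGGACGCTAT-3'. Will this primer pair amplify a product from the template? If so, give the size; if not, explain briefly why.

Primer 2 (AGGCCTAGGACGCTAT) does not match the top strand, and its reverse complement ATAGCGTCCTAGGCCT does not match either.
With no annealing site for primer 2, no amplification occurs.

No product — primer 2 has no binding site in the template.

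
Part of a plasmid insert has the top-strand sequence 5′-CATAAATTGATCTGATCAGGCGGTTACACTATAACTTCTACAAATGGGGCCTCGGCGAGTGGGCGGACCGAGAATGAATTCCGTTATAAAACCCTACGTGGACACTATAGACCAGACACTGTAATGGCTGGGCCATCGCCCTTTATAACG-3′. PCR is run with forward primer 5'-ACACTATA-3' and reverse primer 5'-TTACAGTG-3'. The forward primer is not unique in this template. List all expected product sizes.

The forward primer ACACTATA matches the top strand at positions 26–33, 102–109.
The reverse primer's reverse complement is CACTGTAA, matching at positions 117–124.
Each forward site pairs with the reverse site to give a product ending at position 124: sizes 99, 23 bp.

99 bp, 23 bp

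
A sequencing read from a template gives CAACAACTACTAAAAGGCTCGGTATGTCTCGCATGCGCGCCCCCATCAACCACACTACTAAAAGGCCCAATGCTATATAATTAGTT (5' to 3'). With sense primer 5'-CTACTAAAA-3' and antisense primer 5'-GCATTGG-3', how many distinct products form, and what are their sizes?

Two products: 67 bp, 19 bp

The forward primer CTACTAAAA matches the top strand at positions 7–15, 55–63.
The reverse primer's reverse complement is CCAATGC, matching at positions 67–73.
Each forward site pairs with the reverse site to give a product ending at position 73: sizes 67, 19 bp.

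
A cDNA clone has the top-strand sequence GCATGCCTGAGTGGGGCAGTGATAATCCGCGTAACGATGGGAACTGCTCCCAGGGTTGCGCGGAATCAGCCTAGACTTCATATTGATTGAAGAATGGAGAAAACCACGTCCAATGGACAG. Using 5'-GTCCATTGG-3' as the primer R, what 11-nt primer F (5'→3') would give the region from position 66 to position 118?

The reverse primer's reverse complement CCAATGGAC matches the template at positions 110–118; the product starts at position 66.
The forward primer is identical to the top strand over positions 66–76: TCAGCCTAGAC.

5'-TCAGCCTAGAC-3'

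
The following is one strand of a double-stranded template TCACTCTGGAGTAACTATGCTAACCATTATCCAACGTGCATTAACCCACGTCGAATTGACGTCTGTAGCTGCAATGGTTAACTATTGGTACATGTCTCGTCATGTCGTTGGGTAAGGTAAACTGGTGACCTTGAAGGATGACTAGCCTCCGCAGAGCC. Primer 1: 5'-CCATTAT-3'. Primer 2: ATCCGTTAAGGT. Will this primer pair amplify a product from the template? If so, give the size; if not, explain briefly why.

No product — primer 2 has no binding site in the template.

Primer 2 (ATCCGTTAAGGT) does not match the top strand, and its reverse complement ACCTTAACGGAT does not match either.
With no annealing site for primer 2, no amplification occurs.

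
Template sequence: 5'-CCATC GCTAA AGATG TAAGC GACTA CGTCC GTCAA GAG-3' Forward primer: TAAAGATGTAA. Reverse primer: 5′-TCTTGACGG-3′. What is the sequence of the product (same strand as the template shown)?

Scanning the template, TAAAGATGTAA occurs at positions 8–18; this primer anneals to the bottom strand there with its 3' end pointing downstream.
The reverse primer's reverse complement is CCGTCAAGA, which matches the template at positions 29–37.
The product is the template from position 8 through 37 (30 bp).

5'-TAAAGATGTAAGCGACTACGTCCGTCAAGA-3'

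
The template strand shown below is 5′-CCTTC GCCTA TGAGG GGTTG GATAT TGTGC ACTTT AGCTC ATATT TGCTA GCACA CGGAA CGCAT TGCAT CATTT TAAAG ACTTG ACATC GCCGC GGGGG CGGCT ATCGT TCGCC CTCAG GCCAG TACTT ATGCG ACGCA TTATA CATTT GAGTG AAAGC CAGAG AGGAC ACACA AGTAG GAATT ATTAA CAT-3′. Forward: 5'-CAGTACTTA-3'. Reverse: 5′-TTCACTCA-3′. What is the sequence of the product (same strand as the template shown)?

5'-CAGTACTTATGCGACGCATTATACATTTGAGTGAA-3'

Forward primer CAGTACTTA is found on the top strand at positions 123–131.
The reverse primer's reverse complement is TGAGTGAA, which matches the template at positions 150–157.
The product is the template from position 123 through 157 (35 bp).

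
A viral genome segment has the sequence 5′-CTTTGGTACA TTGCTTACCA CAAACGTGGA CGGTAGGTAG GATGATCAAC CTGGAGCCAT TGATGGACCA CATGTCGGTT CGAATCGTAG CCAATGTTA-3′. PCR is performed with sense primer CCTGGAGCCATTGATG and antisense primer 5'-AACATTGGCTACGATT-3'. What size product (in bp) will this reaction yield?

49 bp

The forward primer matches the template at positions 50–65.
The reverse primer's reverse complement is AATCGTAGCCAATGTT, which matches the template at positions 83–98.
The product runs from position 50 to position 98, so its length is 98 − 50 + 1 = 49 bp.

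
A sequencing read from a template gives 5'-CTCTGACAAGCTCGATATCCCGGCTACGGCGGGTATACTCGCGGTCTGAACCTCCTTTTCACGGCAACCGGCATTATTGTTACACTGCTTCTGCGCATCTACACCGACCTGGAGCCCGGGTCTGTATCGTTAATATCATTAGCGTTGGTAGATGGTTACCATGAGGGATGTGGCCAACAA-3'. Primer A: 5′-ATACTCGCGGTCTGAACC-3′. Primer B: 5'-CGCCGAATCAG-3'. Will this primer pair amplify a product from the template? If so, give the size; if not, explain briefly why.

No product — primer B has no binding site in the template.

Primer B (CGCCGAATCAG) does not match the top strand, and its reverse complement CTGATTCGGCG does not match either.
With no annealing site for primer B, no amplification occurs.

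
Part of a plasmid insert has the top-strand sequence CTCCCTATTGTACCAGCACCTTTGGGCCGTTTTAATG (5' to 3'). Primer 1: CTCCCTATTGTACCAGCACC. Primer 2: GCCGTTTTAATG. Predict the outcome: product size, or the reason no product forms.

No product — both primers anneal to the same strand and extend in the same direction.

Primer 1 (CTCCCTATTGTACCAGCACC) matches the top strand at positions 1–20 (3' end points downstream).
Primer 2 (GCCGTTTTAATG) also matches the top strand directly, at positions 26–37 — its reverse complement CATTAAAACGGC is not present.
Both primers anneal to the bottom strand with 3' ends pointing the same way, so neither can prime synthesis back toward the other.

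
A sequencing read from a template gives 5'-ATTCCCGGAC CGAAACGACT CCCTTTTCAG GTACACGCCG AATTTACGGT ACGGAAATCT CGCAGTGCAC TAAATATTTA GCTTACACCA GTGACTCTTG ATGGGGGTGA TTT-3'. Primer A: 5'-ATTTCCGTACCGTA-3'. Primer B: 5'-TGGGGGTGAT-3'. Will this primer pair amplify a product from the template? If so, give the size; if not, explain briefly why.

No product — the primers' 3' ends point away from each other.

Primer A (ATTTCCGTACCGTA) has reverse complement TACGGTACGGAAAT, which matches the top strand at positions 45–58; primer A anneals to the top strand there with its 3' end pointing upstream toward position 45.
Primer B (TGGGGGTGAT) matches the top strand directly at positions 102–111; it anneals to the bottom strand with its 3' end pointing downstream toward position 111.
The 3' ends diverge (primer A extends toward position 1, primer B toward position 113), so the primers never converge on a shared product.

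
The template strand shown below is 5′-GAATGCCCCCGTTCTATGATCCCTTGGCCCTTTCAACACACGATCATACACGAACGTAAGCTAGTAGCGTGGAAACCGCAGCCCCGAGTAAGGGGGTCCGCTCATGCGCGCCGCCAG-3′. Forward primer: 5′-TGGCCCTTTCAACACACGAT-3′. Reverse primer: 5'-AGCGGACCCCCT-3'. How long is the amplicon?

Scanning the template, TGGCCCTTTCAACACACGAT occurs at positions 25–44; this primer anneals to the bottom strand there with its 3' end pointing downstream.
The reverse primer's reverse complement is AGGGGGTCCGCT, which matches the template at positions 91–102.
The product runs from position 25 to position 102, so its length is 102 − 25 + 1 = 78 bp.

78 bp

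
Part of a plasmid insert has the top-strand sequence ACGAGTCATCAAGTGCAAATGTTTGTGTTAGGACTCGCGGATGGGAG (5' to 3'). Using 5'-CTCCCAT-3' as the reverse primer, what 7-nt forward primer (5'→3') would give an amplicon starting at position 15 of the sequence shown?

The reverse primer's reverse complement ATGGGAG matches the template at positions 41–47; the product starts at position 15.
The forward primer is identical to the top strand over positions 15–21: GCAAATG.

5'-GCAAATG-3'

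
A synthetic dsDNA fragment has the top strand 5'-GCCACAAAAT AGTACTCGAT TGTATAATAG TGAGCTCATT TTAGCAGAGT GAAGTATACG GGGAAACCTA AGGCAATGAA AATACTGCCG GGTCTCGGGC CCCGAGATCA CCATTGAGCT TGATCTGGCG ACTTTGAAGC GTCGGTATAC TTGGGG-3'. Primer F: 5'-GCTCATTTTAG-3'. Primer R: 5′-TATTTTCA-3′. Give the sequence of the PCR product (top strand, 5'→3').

5'-GCTCATTTTAGCAGAGTGAAGTATACGGGGAAACCTAAGGCAATGAAAATA-3'

Scanning the template, GCTCATTTTAG occurs at positions 34–44; this primer anneals to the bottom strand there with its 3' end pointing downstream.
Reverse complement of the reverse primer: TGAAAATA. This occurs on the top strand at positions 77–84.
The product is the template from position 34 through 84 (51 bp).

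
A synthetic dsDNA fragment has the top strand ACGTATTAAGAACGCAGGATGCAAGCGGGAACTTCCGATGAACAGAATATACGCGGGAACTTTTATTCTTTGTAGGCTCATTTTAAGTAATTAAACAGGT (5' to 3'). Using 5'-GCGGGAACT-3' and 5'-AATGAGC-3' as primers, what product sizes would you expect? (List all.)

The forward primer GCGGGAACT matches the top strand at positions 25–33, 53–61.
The reverse primer's reverse complement is GCTCATT, matching at positions 76–82.
Each forward site pairs with the reverse site to give a product ending at position 82: sizes 58, 30 bp.

58 bp, 30 bp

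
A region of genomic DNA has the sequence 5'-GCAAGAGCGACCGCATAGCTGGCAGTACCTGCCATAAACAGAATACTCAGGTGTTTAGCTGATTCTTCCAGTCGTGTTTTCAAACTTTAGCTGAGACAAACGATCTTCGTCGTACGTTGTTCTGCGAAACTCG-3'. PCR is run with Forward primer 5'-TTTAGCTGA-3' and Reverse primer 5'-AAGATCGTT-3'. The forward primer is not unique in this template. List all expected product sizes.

The forward primer TTTAGCTGA matches the top strand at positions 54–62, 86–94.
The reverse primer's reverse complement is AACGATCTT, matching at positions 99–107.
Each forward site pairs with the reverse site to give a product ending at position 107: sizes 54, 22 bp.

54 bp, 22 bp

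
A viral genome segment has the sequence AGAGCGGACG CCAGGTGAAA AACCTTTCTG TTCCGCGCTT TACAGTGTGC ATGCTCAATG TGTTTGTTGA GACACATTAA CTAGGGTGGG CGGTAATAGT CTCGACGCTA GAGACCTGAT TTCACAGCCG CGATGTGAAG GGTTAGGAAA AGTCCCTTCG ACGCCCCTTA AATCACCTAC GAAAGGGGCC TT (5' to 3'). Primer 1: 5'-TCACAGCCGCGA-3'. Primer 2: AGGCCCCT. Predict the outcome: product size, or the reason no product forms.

Yes — a 70 bp product.

Primer 1 (TCACAGCCGCGA) matches the top strand at positions 122–133; it acts as a forward primer.
Primer 2's reverse complement is AGGGGCCT, matching the top strand at positions 184–191; it acts as a reverse primer.
The 3' ends face each other across positions 122–191, giving a 70 bp product.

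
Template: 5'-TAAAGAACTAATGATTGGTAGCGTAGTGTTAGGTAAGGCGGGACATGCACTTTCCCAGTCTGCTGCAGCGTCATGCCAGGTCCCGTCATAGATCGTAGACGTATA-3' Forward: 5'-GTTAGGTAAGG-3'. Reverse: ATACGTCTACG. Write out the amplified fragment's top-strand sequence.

The forward primer matches the template at positions 28–38.
The reverse primer's reverse complement is CGTAGACGTAT, which matches the template at positions 94–104.
The product is the template from position 28 through 104 (77 bp).

5'-GTTAGGTAAGGCGGGACATGCACTTTCCCAGTCTGCTGCAGCGTCATGCCAGGTCCCGTCATAGATCGTAGACGTAT-3'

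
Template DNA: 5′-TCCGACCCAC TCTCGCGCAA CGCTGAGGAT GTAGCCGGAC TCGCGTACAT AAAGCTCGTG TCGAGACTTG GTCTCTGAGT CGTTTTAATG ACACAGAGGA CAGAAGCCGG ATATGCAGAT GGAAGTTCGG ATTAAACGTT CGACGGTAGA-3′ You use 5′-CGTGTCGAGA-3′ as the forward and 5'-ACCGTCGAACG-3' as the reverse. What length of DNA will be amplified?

91 bp

Scanning the template, CGTGTCGAGA occurs at positions 57–66; this primer anneals to the bottom strand there with its 3' end pointing downstream.
Reverse complement of the reverse primer: CGTTCGACGGT. This occurs on the top strand at positions 137–147.
Amplicon spans positions 57–147: 91 bp.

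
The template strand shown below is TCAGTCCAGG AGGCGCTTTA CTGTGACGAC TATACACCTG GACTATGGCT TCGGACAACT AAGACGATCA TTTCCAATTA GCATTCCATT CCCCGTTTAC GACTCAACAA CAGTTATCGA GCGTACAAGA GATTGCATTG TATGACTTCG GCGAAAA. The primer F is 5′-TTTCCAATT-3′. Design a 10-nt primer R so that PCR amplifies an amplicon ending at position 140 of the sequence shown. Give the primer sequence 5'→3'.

The forward primer binds at positions 71–79; the product's 3' end on the top strand is position 140.
The reverse primer anneals to the top strand over positions 131–140, i.e. to GATTGCATTG.
Its sequence written 5'→3' is the reverse complement: CAATGCAATC.

5'-CAATGCAATC-3'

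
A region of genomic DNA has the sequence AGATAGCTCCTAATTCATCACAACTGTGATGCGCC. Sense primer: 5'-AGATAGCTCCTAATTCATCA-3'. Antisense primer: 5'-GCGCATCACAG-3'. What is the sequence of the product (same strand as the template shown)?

Scanning the template, AGATAGCTCCTAATTCATCA occurs at positions 1–20; this primer anneals to the bottom strand there with its 3' end pointing downstream.
Reverse complement of the reverse primer: CTGTGATGCGC. This occurs on the top strand at positions 24–34.
The product is the template from position 1 through 34 (34 bp).

5'-AGATAGCTCCTAATTCATCACAACTGTGATGCGC-3'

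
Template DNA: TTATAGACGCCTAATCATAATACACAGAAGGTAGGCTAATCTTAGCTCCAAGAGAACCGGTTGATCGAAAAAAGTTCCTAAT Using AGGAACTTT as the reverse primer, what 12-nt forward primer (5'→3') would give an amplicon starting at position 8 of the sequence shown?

5'-CGCCTAATCATA-3'

The reverse primer's reverse complement AAAGTTCCT matches the template at positions 71–79; the product starts at position 8.
The forward primer is identical to the top strand over positions 8–19: CGCCTAATCATA.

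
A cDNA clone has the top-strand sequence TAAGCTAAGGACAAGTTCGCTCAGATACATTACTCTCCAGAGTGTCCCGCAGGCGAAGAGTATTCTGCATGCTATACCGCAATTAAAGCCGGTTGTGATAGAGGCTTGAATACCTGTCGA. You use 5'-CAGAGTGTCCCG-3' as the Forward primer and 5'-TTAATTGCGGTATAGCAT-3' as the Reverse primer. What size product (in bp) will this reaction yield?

Scanning the template, CAGAGTGTCCCG occurs at positions 38–49; this primer anneals to the bottom strand there with its 3' end pointing downstream.
Reverse complement of the reverse primer: ATGCTATACCGCAATTAA. This occurs on the top strand at positions 69–86.
Product length = (reverse-primer end) − (forward-primer start) + 1 = 86 − 38 + 1 = 49 bp.

49 bp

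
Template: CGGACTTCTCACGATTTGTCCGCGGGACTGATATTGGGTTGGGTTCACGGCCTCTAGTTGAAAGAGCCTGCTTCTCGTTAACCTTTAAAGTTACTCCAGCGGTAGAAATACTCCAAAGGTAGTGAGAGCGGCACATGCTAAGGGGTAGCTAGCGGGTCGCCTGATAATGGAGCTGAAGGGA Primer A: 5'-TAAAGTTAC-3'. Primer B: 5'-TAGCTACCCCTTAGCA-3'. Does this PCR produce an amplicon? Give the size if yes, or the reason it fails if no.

Yes — a 66 bp product.

Primer A (TAAAGTTAC) matches the top strand at positions 86–94; it acts as a forward primer.
Primer B's reverse complement is TGCTAAGGGGTAGCTA, matching the top strand at positions 136–151; it acts as a reverse primer.
The 3' ends face each other across positions 86–151, giving a 66 bp product.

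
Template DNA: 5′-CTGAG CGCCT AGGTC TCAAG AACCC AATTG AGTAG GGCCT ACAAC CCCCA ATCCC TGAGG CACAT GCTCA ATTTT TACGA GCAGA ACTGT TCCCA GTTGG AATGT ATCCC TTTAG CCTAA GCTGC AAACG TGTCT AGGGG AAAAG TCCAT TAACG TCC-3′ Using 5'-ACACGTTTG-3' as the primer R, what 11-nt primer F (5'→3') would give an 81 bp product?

The reverse primer's reverse complement CAAACGTGT matches the template at positions 125–133, so the product ends at position 133.
An 81 bp product then starts at position 133 − 81 + 1 = 53.
The forward primer is identical to the top strand there: CCCTGAGGCAC.

5'-CCCTGAGGCAC-3'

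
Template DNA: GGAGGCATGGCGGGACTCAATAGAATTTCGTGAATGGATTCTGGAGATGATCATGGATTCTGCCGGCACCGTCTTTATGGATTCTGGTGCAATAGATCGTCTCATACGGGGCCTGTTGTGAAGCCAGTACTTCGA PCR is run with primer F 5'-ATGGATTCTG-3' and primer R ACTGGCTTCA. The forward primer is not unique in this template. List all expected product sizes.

The forward primer ATGGATTCTG matches the top strand at positions 34–43, 53–62, 77–86.
The reverse primer's reverse complement is TGAAGCCAGT, matching at positions 119–128.
Each forward site pairs with the reverse site to give a product ending at position 128: sizes 95, 76, 52 bp.

95 bp, 76 bp, 52 bp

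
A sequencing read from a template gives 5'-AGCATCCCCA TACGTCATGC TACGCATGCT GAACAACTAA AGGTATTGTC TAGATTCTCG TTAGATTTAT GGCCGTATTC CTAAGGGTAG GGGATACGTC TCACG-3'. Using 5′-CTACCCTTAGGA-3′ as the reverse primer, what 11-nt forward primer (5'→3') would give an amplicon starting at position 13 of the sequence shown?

5'-CGTCATGCTAC-3'

The reverse primer's reverse complement TCCTAAGGGTAG matches the template at positions 79–90; the product starts at position 13.
The forward primer is identical to the top strand over positions 13–23: CGTCATGCTAC.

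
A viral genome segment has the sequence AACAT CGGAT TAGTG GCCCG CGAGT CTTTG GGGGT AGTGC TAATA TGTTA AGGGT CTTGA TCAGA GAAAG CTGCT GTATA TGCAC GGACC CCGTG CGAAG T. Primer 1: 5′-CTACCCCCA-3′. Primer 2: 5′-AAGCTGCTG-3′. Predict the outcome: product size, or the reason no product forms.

No product — the primers' 3' ends point away from each other.

Primer 1 (CTACCCCCA) has reverse complement TGGGGGTAG, which matches the top strand at positions 29–37; primer 1 anneals to the top strand there with its 3' end pointing upstream toward position 29.
Primer 2 (AAGCTGCTG) matches the top strand directly at positions 68–76; it anneals to the bottom strand with its 3' end pointing downstream toward position 76.
The 3' ends diverge (primer 1 extends toward position 1, primer 2 toward position 101), so the primers never converge on a shared product.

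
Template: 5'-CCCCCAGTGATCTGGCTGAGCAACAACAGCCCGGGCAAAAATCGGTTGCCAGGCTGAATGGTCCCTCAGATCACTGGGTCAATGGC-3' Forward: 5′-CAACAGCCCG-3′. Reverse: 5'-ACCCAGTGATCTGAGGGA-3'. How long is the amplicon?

56 bp

Forward primer CAACAGCCCG is found on the top strand at positions 24–33.
Reverse complement of the reverse primer: TCCCTCAGATCACTGGGT. This occurs on the top strand at positions 62–79.
Amplicon spans positions 24–79: 56 bp.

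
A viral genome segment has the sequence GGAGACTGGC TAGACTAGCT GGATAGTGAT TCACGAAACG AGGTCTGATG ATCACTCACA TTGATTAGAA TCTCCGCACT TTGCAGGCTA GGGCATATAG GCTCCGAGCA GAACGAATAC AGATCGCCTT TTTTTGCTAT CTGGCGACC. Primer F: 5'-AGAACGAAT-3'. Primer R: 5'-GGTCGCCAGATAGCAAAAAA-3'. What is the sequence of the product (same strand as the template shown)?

Forward primer AGAACGAAT is found on the top strand at positions 110–118.
The reverse primer's reverse complement is TTTTTTGCTATCTGGCGACC, which matches the template at positions 130–149.
The product is the template from position 110 through 149 (40 bp).

5'-AGAACGAATACAGATCGCCTTTTTTTGCTATCTGGCGACC-3'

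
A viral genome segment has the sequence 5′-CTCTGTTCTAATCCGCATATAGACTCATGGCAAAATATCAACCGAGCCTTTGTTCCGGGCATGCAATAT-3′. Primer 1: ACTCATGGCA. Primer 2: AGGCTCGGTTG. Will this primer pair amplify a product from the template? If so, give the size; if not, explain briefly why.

Yes — a 27 bp product.

Primer 1 (ACTCATGGCA) matches the top strand at positions 23–32; it acts as a forward primer.
Primer 2's reverse complement is CAACCGAGCCT, matching the top strand at positions 39–49; it acts as a reverse primer.
The 3' ends face each other across positions 23–49, giving a 27 bp product.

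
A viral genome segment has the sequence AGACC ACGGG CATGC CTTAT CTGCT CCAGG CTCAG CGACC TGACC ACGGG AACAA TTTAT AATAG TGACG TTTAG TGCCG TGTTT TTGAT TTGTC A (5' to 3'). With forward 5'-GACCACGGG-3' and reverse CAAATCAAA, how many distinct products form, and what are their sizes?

Two products: 92 bp, 52 bp

The forward primer GACCACGGG matches the top strand at positions 2–10, 42–50.
The reverse primer's reverse complement is TTTGATTTG, matching at positions 85–93.
Each forward site pairs with the reverse site to give a product ending at position 93: sizes 92, 52 bp.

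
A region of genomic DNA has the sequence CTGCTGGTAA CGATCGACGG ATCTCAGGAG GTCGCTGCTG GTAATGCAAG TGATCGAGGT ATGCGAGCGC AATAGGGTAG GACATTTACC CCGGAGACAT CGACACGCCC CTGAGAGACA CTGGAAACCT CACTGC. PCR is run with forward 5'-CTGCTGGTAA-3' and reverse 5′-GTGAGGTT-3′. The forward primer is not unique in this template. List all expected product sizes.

The forward primer CTGCTGGTAA matches the top strand at positions 1–10, 35–44.
The reverse primer's reverse complement is AACCTCAC, matching at positions 126–133.
Each forward site pairs with the reverse site to give a product ending at position 133: sizes 133, 99 bp.

133 bp, 99 bp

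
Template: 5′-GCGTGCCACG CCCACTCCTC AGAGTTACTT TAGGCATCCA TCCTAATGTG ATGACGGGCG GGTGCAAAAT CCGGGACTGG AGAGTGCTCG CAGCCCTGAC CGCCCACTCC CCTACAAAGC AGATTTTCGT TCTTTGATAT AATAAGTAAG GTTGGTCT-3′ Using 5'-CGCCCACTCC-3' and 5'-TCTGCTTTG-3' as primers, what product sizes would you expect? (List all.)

The forward primer CGCCCACTCC matches the top strand at positions 9–18, 101–110.
The reverse primer's reverse complement is CAAAGCAGA, matching at positions 115–123.
Each forward site pairs with the reverse site to give a product ending at position 123: sizes 115, 23 bp.

115 bp, 23 bp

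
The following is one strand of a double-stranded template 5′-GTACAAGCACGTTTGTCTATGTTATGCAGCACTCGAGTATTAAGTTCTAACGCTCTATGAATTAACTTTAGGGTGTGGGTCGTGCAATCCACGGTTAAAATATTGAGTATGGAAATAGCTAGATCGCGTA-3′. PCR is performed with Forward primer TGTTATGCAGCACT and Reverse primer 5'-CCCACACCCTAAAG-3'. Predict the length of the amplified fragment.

60 bp

The forward primer matches the template at positions 20–33.
Reverse complement of the reverse primer: CTTTAGGGTGTGGG. This occurs on the top strand at positions 66–79.
Product length = (reverse-primer end) − (forward-primer start) + 1 = 79 − 20 + 1 = 60 bp.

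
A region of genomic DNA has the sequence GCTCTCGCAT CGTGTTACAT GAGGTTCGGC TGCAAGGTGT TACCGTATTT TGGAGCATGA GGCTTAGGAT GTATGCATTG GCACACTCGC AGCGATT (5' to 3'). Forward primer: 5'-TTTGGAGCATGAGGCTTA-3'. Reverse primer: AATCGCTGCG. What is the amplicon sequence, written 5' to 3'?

Forward primer TTTGGAGCATGAGGCTTA is found on the top strand at positions 49–66.
The reverse primer's reverse complement is CGCAGCGATT, which matches the template at positions 88–97.
The product is the template from position 49 through 97 (49 bp).

5'-TTTGGAGCATGAGGCTTAGGATGTATGCATTGGCACACTCGCAGCGATT-3'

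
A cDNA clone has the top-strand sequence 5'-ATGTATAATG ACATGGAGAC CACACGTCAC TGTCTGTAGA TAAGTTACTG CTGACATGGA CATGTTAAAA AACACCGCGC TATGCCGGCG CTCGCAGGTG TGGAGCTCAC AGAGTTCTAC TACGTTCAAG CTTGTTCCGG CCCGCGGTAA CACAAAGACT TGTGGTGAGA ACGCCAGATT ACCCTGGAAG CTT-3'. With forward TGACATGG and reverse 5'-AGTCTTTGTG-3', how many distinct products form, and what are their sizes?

The forward primer TGACATGG matches the top strand at positions 9–16, 52–59.
The reverse primer's reverse complement is CACAAAGACT, matching at positions 151–160.
Each forward site pairs with the reverse site to give a product ending at position 160: sizes 152, 109 bp.

Two products: 152 bp, 109 bp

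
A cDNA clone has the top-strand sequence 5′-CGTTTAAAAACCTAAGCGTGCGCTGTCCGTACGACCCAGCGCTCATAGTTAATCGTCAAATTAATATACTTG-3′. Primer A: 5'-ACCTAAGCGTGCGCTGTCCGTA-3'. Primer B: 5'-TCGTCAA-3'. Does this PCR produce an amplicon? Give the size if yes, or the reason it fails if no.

No product — both primers anneal to the same strand and extend in the same direction.

Primer A (ACCTAAGCGTGCGCTGTCCGTA) matches the top strand at positions 10–31 (3' end points downstream).
Primer B (TCGTCAA) also matches the top strand directly, at positions 53–59 — its reverse complement TTGACGA is not present.
Both primers anneal to the bottom strand with 3' ends pointing the same way, so neither can prime synthesis back toward the other.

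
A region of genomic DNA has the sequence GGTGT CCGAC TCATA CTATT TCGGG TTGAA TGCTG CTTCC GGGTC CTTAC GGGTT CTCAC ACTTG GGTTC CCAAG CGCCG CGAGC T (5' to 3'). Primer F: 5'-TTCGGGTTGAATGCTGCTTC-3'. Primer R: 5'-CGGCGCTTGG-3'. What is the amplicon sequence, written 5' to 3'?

The forward primer matches the template at positions 20–39.
Taking the reverse complement of CGGCGCTTGG gives CCAAGCGCCG, found at positions 71–80 on the template; the primer anneals here to the top strand with its 3' end pointing upstream.
The product is the template from position 20 through 80 (61 bp).

5'-TTCGGGTTGAATGCTGCTTCCGGGTCCTTACGGGTTCTCACACTTGGGTTCCCAAGCGCCG-3'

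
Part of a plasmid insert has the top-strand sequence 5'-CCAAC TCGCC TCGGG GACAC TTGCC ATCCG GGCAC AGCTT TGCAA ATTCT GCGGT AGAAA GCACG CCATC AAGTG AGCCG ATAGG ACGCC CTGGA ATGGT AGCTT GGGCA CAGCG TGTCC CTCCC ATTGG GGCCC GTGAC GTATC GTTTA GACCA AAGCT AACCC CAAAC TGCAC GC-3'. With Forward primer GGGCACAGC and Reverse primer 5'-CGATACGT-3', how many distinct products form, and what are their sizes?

Two products: 117 bp, 41 bp

The forward primer GGGCACAGC matches the top strand at positions 30–38, 106–114.
The reverse primer's reverse complement is ACGTATCG, matching at positions 139–146.
Each forward site pairs with the reverse site to give a product ending at position 146: sizes 117, 41 bp.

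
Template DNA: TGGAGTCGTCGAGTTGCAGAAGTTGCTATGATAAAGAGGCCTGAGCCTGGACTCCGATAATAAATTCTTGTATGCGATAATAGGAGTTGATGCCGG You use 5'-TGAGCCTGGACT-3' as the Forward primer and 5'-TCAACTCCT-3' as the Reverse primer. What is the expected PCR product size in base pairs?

49 bp

The forward primer matches the template at positions 42–53.
Reverse complement of the reverse primer: AGGAGTTGA. This occurs on the top strand at positions 82–90.
Amplicon spans positions 42–90: 49 bp.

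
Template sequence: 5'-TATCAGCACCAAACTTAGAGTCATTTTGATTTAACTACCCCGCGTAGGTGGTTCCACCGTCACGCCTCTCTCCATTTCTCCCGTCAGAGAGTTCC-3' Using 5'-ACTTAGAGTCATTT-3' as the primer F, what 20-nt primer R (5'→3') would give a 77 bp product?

5'-CTCTGACGGGAGAAATGGAG-3'

The forward primer binds at positions 13–26, so a 77 bp product ends at position 13 + 77 − 1 = 89.
The reverse primer anneals to the top strand over positions 70–89, i.e. to CTCCATTTCTCCCGTCAGAG.
Its sequence written 5'→3' is the reverse complement: CTCTGACGGGAGAAATGGAG.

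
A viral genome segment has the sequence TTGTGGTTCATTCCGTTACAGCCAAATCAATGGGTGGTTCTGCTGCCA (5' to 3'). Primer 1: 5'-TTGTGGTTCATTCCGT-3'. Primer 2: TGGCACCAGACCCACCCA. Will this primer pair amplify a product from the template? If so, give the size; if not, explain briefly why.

Primer 2 (TGGCACCAGACCCACCCA) does not match the top strand, and its reverse complement TGGGTGGGTCTGGTGCCA does not match either.
With no annealing site for primer 2, no amplification occurs.

No product — primer 2 has no binding site in the template.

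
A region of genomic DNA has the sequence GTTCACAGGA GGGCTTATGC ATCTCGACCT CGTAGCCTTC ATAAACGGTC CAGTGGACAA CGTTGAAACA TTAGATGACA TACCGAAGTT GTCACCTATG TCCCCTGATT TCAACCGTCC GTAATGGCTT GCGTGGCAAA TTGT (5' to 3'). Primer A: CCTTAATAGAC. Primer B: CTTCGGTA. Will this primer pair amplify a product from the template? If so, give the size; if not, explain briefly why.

Primer A (CCTTAATAGAC) does not match the top strand, and its reverse complement GTCTATTAAGG does not match either.
With no annealing site for primer A, no amplification occurs.

No product — primer A has no binding site in the template.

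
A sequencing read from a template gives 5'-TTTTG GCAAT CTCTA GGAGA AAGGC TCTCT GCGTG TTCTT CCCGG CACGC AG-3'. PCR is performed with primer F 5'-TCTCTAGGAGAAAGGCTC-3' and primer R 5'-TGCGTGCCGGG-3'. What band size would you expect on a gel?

42 bp

Forward primer TCTCTAGGAGAAAGGCTC is found on the top strand at positions 10–27.
The reverse primer's reverse complement is CCCGGCACGCA, which matches the template at positions 41–51.
Amplicon spans positions 10–51: 42 bp.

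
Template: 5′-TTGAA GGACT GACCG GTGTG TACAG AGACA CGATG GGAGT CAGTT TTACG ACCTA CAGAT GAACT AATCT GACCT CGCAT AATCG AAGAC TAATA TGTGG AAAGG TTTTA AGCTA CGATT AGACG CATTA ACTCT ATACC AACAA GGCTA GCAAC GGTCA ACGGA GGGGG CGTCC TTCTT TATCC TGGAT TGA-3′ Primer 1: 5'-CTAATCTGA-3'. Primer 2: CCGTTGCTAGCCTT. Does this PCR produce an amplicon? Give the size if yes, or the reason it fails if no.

Yes — a 94 bp product.

Primer 1 (CTAATCTGA) matches the top strand at positions 64–72; it acts as a forward primer.
Primer 2's reverse complement is AAGGCTAGCAACGG, matching the top strand at positions 144–157; it acts as a reverse primer.
The 3' ends face each other across positions 64–157, giving a 94 bp product.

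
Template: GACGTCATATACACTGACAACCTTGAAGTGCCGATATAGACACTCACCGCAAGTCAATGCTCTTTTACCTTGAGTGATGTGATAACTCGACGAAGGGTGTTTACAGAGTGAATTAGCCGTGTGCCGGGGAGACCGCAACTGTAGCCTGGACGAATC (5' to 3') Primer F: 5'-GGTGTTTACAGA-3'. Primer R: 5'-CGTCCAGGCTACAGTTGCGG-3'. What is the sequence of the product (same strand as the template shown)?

The forward primer matches the template at positions 96–107.
Reverse complement of the reverse primer: CCGCAACTGTAGCCTGGACG. This occurs on the top strand at positions 133–152.
The product is the template from position 96 through 152 (57 bp).

5'-GGTGTTTACAGAGTGAATTAGCCGTGTGCCGGGGAGACCGCAACTGTAGCCTGGACG-3'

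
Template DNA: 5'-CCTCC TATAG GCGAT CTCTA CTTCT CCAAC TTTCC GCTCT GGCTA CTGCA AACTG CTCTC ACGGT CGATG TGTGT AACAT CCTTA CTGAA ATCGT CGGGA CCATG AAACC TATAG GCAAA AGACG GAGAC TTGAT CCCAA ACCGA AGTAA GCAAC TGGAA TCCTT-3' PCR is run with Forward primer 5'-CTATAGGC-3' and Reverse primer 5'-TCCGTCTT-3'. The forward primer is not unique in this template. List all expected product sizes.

The forward primer CTATAGGC matches the top strand at positions 5–12, 110–117.
The reverse primer's reverse complement is AAGACGGA, matching at positions 120–127.
Each forward site pairs with the reverse site to give a product ending at position 127: sizes 123, 18 bp.

123 bp, 18 bp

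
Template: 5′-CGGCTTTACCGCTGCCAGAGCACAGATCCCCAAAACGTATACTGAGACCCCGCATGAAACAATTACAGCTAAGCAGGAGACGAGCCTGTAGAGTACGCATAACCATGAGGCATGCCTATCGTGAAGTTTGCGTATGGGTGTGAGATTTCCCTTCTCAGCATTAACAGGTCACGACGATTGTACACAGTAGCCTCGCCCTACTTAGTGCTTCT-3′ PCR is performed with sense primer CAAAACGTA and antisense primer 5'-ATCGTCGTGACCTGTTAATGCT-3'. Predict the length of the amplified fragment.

148 bp

Scanning the template, CAAAACGTA occurs at positions 31–39; this primer anneals to the bottom strand there with its 3' end pointing downstream.
Taking the reverse complement of ATCGTCGTGACCTGTTAATGCT gives AGCATTAACAGGTCACGACGAT, found at positions 157–178 on the template; the primer anneals here to the top strand with its 3' end pointing upstream.
Amplicon spans positions 31–178: 148 bp.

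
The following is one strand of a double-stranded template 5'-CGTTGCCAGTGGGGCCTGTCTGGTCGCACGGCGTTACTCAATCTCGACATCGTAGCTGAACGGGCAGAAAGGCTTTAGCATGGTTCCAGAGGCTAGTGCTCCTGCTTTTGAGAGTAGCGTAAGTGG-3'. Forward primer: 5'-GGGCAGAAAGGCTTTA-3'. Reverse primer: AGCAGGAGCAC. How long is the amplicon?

45 bp

The forward primer matches the template at positions 62–77.
The reverse primer's reverse complement is GTGCTCCTGCT, which matches the template at positions 96–106.
Product length = (reverse-primer end) − (forward-primer start) + 1 = 106 − 62 + 1 = 45 bp.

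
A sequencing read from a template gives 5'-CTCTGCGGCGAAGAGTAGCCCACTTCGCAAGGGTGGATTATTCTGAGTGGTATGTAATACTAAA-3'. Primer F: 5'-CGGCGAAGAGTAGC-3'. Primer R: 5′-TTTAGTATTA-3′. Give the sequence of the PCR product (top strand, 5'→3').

Scanning the template, CGGCGAAGAGTAGC occurs at positions 6–19; this primer anneals to the bottom strand there with its 3' end pointing downstream.
The reverse primer's reverse complement is TAATACTAAA, which matches the template at positions 55–64.
The product is the template from position 6 through 64 (59 bp).

5'-CGGCGAAGAGTAGCCCACTTCGCAAGGGTGGATTATTCTGAGTGGTATGTAATACTAAA-3'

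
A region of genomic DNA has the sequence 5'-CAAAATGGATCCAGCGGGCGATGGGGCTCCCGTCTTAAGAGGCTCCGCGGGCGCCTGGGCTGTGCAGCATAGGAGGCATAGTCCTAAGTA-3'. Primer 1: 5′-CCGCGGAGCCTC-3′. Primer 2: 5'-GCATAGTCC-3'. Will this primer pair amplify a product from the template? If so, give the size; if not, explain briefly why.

No product — the primers' 3' ends point away from each other.

Primer 1 (CCGCGGAGCCTC) has reverse complement GAGGCTCCGCGG, which matches the top strand at positions 39–50; primer 1 anneals to the top strand there with its 3' end pointing upstream toward position 39.
Primer 2 (GCATAGTCC) matches the top strand directly at positions 76–84; it anneals to the bottom strand with its 3' end pointing downstream toward position 84.
The 3' ends diverge (primer 1 extends toward position 1, primer 2 toward position 90), so the primers never converge on a shared product.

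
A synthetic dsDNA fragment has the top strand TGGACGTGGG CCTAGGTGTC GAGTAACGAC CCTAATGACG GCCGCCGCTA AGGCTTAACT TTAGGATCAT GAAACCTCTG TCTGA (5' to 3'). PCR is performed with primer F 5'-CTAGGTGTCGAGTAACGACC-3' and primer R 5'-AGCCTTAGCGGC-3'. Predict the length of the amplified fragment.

Forward primer CTAGGTGTCGAGTAACGACC is found on the top strand at positions 12–31.
Reverse complement of the reverse primer: GCCGCTAAGGCT. This occurs on the top strand at positions 44–55.
The product runs from position 12 to position 55, so its length is 55 − 12 + 1 = 44 bp.

44 bp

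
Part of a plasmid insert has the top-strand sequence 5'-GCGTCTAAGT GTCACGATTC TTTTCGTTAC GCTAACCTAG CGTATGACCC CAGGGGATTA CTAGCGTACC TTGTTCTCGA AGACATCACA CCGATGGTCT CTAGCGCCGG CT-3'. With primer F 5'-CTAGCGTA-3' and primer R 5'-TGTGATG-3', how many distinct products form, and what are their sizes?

The forward primer CTAGCGTA matches the top strand at positions 37–44, 61–68.
The reverse primer's reverse complement is CATCACA, matching at positions 84–90.
Each forward site pairs with the reverse site to give a product ending at position 90: sizes 54, 30 bp.

Two products: 54 bp, 30 bp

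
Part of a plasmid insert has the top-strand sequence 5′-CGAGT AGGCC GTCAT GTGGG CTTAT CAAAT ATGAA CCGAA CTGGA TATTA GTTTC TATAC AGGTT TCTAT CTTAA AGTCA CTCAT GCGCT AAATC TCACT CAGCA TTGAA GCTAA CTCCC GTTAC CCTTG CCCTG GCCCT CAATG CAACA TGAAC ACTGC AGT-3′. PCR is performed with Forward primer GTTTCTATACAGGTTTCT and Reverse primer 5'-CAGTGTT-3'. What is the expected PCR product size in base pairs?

Forward primer GTTTCTATACAGGTTTCT is found on the top strand at positions 51–68.
The reverse primer's reverse complement is AACACTG, which matches the template at positions 153–159.
The product runs from position 51 to position 159, so its length is 159 − 51 + 1 = 109 bp.

109 bp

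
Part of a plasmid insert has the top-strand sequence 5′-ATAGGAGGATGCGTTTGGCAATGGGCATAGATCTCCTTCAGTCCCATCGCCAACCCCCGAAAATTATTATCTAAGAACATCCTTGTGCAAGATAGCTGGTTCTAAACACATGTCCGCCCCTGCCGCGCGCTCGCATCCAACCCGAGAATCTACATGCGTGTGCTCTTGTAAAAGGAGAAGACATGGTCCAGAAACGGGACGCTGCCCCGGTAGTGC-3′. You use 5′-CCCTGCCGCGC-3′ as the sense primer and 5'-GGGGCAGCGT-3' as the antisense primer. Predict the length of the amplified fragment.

Scanning the template, CCCTGCCGCGC occurs at positions 118–128; this primer anneals to the bottom strand there with its 3' end pointing downstream.
The reverse primer's reverse complement is ACGCTGCCCC, which matches the template at positions 199–208.
Product length = (reverse-primer end) − (forward-primer start) + 1 = 208 − 118 + 1 = 91 bp.

91 bp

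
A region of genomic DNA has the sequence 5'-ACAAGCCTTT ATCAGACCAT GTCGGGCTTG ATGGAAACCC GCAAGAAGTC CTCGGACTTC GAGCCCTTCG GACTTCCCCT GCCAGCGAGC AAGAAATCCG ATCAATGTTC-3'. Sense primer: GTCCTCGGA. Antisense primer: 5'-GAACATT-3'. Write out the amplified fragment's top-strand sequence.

5'-GTCCTCGGACTTCGAGCCCTTCGGACTTCCCCTGCCAGCGAGCAAGAAATCCGATCAATGTTC-3'

The forward primer matches the template at positions 48–56.
Taking the reverse complement of GAACATT gives AATGTTC, found at positions 104–110 on the template; the primer anneals here to the top strand with its 3' end pointing upstream.
The product is the template from position 48 through 110 (63 bp).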